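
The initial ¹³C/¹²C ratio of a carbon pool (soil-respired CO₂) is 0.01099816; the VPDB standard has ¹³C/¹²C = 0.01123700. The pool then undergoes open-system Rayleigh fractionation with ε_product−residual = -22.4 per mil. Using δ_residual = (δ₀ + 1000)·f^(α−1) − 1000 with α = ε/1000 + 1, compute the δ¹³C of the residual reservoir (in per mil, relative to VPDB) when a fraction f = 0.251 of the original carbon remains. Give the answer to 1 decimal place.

δ₀ = (0.01099816/0.01123700 − 1)×1000 = (0.978745 − 1)×1000 = -21.255 per mil
α − 1 = ε/1000 = -0.0224
f^(α−1) = 0.251^(-0.0224) = 1.031448
δ_res = (-21.255 + 1000) × 1.031448 − 1000 = 1009.525 − 1000 = 9.52 per mil

9.5 per mil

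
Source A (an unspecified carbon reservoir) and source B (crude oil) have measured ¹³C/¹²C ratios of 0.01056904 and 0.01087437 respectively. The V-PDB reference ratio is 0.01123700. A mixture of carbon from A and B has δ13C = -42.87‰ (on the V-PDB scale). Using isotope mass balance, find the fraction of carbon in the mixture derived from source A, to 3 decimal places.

δ_A = (0.01056904/0.01123700 − 1)×1000 = (0.940557 − 1)×1000 = -59.443‰
δ_B = (0.01087437/0.01123700 − 1)×1000 = (0.967729 − 1)×1000 = -32.271‰
f_A = (δ_mix − δ_B)/(δ_A − δ_B) = (-42.87 − (-32.271))/(-59.443 − (-32.271))
f_A = -10.599 / -27.172 = 0.3901

0.390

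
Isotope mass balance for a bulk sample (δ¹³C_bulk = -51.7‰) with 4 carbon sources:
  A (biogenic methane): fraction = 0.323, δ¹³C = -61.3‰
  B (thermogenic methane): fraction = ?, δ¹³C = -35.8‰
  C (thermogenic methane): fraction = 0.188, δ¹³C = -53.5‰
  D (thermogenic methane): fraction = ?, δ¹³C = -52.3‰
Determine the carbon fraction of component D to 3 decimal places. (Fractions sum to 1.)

Let f_D and f_B be the unknown fractions; fractions sum to 1 so f_D + f_B = 0.489.
Mass balance: Σ fᵢ·δᵢ = δ_bulk ⇒ f_D·(-52.3) + f_B·(-35.8) = -51.7 − (-29.858) = -21.842
Substitute f_B = 0.489 − f_D:
f_D·(-52.3 − -35.8) = -21.842 − 0.489×(-35.8) = -4.336
f_D = -4.336 / -16.5 = 0.2628

0.263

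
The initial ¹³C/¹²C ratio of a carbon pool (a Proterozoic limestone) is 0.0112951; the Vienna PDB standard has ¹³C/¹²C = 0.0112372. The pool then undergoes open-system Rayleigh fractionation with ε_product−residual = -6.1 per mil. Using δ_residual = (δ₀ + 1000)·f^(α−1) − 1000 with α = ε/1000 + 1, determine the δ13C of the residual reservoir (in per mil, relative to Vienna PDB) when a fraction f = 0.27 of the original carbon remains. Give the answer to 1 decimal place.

13.2 per mil

δ₀ = (0.0112951/0.0112372 − 1)×1000 = (1.005153 − 1)×1000 = 5.153 per mil
α − 1 = ε/1000 = -0.0061
f^(α−1) = 0.27^(-0.0061) = 1.008019
δ_res = (5.153 + 1000) × 1.008019 − 1000 = 1013.213 − 1000 = 13.21 per mil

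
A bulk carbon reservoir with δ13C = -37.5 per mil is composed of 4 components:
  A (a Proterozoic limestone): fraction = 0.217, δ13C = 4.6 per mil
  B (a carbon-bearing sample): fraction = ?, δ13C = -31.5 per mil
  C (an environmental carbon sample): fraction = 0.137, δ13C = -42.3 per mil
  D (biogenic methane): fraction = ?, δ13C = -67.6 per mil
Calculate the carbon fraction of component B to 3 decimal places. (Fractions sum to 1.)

Let f_B and f_D be the unknown fractions; fractions sum to 1 so f_B + f_D = 0.646.
Mass balance: Σ fᵢ·δᵢ = δ_bulk ⇒ f_B·(-31.5) + f_D·(-67.6) = -37.5 − (-4.797) = -32.703
Substitute f_D = 0.646 − f_B:
f_B·(-31.5 − -67.6) = -32.703 − 0.646×(-67.6) = 10.966
f_B = 10.966 / 36.1 = 0.3038

0.304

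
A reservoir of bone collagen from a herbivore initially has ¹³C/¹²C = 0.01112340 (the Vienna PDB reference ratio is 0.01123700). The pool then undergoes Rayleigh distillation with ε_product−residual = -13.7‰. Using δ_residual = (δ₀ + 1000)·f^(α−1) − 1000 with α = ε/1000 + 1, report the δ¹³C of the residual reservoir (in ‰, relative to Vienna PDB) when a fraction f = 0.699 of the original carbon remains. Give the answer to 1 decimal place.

-5.2‰

δ₀ = (0.01112340/0.01123700 − 1)×1000 = (0.989891 − 1)×1000 = -10.109‰
α − 1 = ε/1000 = -0.0137
f^(α−1) = 0.699^(-0.0137) = 1.004918
δ_res = (-10.109 + 1000) × 1.004918 − 1000 = 994.759 − 1000 = -5.24‰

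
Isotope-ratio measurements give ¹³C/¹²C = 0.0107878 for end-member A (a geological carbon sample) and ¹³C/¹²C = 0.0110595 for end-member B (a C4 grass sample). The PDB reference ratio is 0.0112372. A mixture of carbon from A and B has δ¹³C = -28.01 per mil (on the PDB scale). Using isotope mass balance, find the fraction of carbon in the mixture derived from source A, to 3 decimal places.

0.504

δ_A = (0.0107878/0.0112372 − 1)×1000 = (0.960008 − 1)×1000 = -39.992 per mil
δ_B = (0.0110595/0.0112372 − 1)×1000 = (0.984186 − 1)×1000 = -15.814 per mil
f_A = (δ_mix − δ_B)/(δ_A − δ_B) = (-28.01 − (-15.814))/(-39.992 − (-15.814))
f_A = -12.196 / -24.179 = 0.5044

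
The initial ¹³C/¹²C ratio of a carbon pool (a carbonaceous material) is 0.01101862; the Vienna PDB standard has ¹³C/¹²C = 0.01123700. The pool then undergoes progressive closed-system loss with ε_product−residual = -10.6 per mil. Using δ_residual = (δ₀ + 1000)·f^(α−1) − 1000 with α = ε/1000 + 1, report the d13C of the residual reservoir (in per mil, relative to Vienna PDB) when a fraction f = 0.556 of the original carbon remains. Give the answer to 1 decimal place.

-13.3 per mil

δ₀ = (0.01101862/0.01123700 − 1)×1000 = (0.980566 − 1)×1000 = -19.434 per mil
α − 1 = ε/1000 = -0.0106
f^(α−1) = 0.556^(-0.0106) = 1.006241
δ_res = (-19.434 + 1000) × 1.006241 − 1000 = 986.686 − 1000 = -13.31 per mil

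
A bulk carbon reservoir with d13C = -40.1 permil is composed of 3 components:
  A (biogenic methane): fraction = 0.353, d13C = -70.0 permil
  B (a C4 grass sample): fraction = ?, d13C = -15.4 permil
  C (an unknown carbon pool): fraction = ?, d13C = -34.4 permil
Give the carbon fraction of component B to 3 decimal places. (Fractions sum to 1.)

Let f_B and f_C be the unknown fractions; fractions sum to 1 so f_B + f_C = 0.647.
Mass balance: Σ fᵢ·δᵢ = δ_bulk ⇒ f_B·(-15.4) + f_C·(-34.4) = -40.1 − (-24.710) = -15.390
Substitute f_C = 0.647 − f_B:
f_B·(-15.4 − -34.4) = -15.390 − 0.647×(-34.4) = 6.867
f_B = 6.867 / 19.0 = 0.3614

0.361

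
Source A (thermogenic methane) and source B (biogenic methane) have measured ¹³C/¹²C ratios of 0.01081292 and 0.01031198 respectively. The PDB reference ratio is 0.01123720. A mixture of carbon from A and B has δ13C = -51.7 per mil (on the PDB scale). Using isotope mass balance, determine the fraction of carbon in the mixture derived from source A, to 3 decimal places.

0.687

δ_A = (0.01081292/0.01123720 − 1)×1000 = (0.962243 − 1)×1000 = -37.757 per mil
δ_B = (0.01031198/0.01123720 − 1)×1000 = (0.917665 − 1)×1000 = -82.335 per mil
f_A = (δ_mix − δ_B)/(δ_A − δ_B) = (-51.7 − (-82.335))/(-37.757 − (-82.335))
f_A = 30.635 / 44.579 = 0.6872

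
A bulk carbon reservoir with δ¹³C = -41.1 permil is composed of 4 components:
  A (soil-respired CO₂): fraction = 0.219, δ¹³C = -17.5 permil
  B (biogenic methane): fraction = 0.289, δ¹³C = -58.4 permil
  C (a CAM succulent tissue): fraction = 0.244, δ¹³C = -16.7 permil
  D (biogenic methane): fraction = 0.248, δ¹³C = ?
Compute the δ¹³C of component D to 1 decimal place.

-65.8 permil

Isotope mass balance: δ_bulk = Σ fᵢ·δᵢ.
-41.1 = 0.219×(-17.5) + 0.289×(-58.4) + 0.244×(-16.7) + 0.248×δ_D
0.248·δ_D = -41.1 − (-24.785) = -16.315
δ_D = -16.315 / 0.248 = -65.79 permil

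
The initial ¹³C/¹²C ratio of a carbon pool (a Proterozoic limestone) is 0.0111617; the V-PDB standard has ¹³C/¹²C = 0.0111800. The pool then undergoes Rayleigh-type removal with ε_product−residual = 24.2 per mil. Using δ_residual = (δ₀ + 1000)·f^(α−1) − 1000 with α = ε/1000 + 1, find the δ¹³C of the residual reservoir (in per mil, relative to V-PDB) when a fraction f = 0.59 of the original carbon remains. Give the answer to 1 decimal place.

δ₀ = (0.0111617/0.0111800 − 1)×1000 = (0.998363 − 1)×1000 = -1.637 per mil
α − 1 = ε/1000 = 0.0242
f^(α−1) = 0.59^(0.0242) = 0.987312
δ_res = (-1.637 + 1000) × 0.987312 − 1000 = 985.696 − 1000 = -14.30 per mil

-14.3 per mil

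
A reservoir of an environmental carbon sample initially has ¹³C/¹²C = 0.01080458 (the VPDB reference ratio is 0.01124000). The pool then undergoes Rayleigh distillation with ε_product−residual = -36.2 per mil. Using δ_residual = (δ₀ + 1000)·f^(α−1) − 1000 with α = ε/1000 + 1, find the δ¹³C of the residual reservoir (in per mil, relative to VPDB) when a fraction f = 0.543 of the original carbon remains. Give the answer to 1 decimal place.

-17.3 per mil

δ₀ = (0.01080458/0.01124000 − 1)×1000 = (0.961262 − 1)×1000 = -38.738 per mil
α − 1 = ε/1000 = -0.0362
f^(α−1) = 0.543^(-0.0362) = 1.022352
δ_res = (-38.738 + 1000) × 1.022352 − 1000 = 982.747 − 1000 = -17.25 per mil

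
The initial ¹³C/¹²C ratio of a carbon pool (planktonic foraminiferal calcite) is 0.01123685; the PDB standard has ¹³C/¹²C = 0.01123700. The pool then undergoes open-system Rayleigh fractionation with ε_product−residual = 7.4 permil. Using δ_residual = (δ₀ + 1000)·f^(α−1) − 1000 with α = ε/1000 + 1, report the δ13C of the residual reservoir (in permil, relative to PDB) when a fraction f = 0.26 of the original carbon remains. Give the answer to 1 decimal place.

-9.9 permil

δ₀ = (0.01123685/0.01123700 − 1)×1000 = (0.999987 − 1)×1000 = -0.013 permil
α − 1 = ε/1000 = 0.0074
f^(α−1) = 0.26^(0.0074) = 0.990081
δ_res = (-0.013 + 1000) × 0.990081 − 1000 = 990.068 − 1000 = -9.93 permil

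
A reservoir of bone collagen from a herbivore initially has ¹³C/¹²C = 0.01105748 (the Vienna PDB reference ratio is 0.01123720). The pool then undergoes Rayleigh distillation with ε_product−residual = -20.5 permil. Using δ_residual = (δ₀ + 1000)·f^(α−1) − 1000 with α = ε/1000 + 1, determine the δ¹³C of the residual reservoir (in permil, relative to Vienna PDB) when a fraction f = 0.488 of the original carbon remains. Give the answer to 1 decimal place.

δ₀ = (0.01105748/0.01123720 − 1)×1000 = (0.984007 − 1)×1000 = -15.993 permil
α − 1 = ε/1000 = -0.0205
f^(α−1) = 0.488^(-0.0205) = 1.014816
δ_res = (-15.993 + 1000) × 1.014816 − 1000 = 998.586 − 1000 = -1.41 permil

-1.4 permil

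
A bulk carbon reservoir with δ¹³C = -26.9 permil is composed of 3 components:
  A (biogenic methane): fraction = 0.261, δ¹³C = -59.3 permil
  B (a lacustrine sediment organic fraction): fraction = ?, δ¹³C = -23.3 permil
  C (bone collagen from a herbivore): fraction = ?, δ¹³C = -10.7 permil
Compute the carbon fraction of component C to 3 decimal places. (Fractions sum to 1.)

0.460

Let f_C and f_B be the unknown fractions; fractions sum to 1 so f_C + f_B = 0.739.
Mass balance: Σ fᵢ·δᵢ = δ_bulk ⇒ f_C·(-10.7) + f_B·(-23.3) = -26.9 − (-15.477) = -11.423
Substitute f_B = 0.739 − f_C:
f_C·(-10.7 − -23.3) = -11.423 − 0.739×(-23.3) = 5.796
f_C = 5.796 / 12.6 = 0.4600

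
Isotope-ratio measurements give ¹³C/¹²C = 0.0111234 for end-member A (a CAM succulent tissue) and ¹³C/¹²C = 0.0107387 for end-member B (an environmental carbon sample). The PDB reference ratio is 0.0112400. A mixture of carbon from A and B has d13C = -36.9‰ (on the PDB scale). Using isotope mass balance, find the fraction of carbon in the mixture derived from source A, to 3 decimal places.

δ_A = (0.0111234/0.0112400 − 1)×1000 = (0.989626 − 1)×1000 = -10.374‰
δ_B = (0.0107387/0.0112400 − 1)×1000 = (0.955400 − 1)×1000 = -44.600‰
f_A = (δ_mix − δ_B)/(δ_A − δ_B) = (-36.9 − (-44.600))/(-10.374 − (-44.600))
f_A = 7.700 / 34.226 = 0.2250

0.225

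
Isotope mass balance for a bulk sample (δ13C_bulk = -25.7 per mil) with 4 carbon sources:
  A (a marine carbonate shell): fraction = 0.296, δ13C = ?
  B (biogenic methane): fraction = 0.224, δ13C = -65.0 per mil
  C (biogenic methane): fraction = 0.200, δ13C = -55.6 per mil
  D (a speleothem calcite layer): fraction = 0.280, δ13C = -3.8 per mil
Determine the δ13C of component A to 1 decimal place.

3.5 per mil

Isotope mass balance: δ_bulk = Σ fᵢ·δᵢ.
-25.7 = 0.296×δ_A + 0.224×(-65.0) + 0.200×(-55.6) + 0.280×(-3.8)
0.296·δ_A = -25.7 − (-26.744) = 1.044
δ_A = 1.044 / 0.296 = 3.53 per mil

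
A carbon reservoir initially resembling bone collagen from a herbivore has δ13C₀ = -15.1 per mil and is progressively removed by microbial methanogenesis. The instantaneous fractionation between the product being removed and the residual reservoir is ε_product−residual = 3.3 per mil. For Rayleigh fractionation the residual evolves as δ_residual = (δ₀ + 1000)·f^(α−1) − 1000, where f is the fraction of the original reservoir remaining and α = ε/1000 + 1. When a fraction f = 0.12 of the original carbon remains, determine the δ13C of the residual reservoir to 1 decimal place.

Rayleigh residual: δ_res = (δ₀ + 1000)·f^(α−1) − 1000
α = ε/1000 + 1 = 1.00330, so α − 1 = 0.00330
f^(α−1) = 0.12^(0.00330) = 0.993028
δ_res = (-15.1 + 1000) × 0.993028 − 1000 = 978.033 − 1000 = -21.97 per mil

-22.0 per mil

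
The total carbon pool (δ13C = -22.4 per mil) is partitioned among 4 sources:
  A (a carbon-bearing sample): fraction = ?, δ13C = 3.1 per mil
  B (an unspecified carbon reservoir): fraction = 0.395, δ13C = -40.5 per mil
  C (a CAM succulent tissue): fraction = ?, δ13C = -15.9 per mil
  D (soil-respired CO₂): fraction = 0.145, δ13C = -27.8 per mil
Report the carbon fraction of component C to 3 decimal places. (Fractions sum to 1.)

Let f_C and f_A be the unknown fractions; fractions sum to 1 so f_C + f_A = 0.460.
Mass balance: Σ fᵢ·δᵢ = δ_bulk ⇒ f_C·(-15.9) + f_A·(3.1) = -22.4 − (-20.029) = -2.371
Substitute f_A = 0.460 − f_C:
f_C·(-15.9 − 3.1) = -2.371 − 0.460×(3.1) = -3.797
f_C = -3.797 / -19.0 = 0.1999

0.200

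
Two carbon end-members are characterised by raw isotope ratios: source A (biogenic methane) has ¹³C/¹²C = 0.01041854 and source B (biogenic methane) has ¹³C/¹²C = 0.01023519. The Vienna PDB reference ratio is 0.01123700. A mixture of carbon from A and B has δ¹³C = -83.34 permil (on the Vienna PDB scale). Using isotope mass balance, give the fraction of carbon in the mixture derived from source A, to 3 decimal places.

δ_A = (0.01041854/0.01123700 − 1)×1000 = (0.927164 − 1)×1000 = -72.836 permil
δ_B = (0.01023519/0.01123700 − 1)×1000 = (0.910847 − 1)×1000 = -89.153 permil
f_A = (δ_mix − δ_B)/(δ_A − δ_B) = (-83.34 − (-89.153))/(-72.836 − (-89.153))
f_A = 5.813 / 16.317 = 0.3562

0.356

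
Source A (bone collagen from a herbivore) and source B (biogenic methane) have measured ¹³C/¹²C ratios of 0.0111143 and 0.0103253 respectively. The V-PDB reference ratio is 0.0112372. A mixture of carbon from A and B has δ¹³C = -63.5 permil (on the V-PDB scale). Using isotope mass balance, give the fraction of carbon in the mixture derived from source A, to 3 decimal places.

0.251

δ_A = (0.0111143/0.0112372 − 1)×1000 = (0.989063 − 1)×1000 = -10.937 permil
δ_B = (0.0103253/0.0112372 − 1)×1000 = (0.918850 − 1)×1000 = -81.150 permil
f_A = (δ_mix − δ_B)/(δ_A − δ_B) = (-63.5 − (-81.150))/(-10.937 − (-81.150))
f_A = 17.650 / 70.213 = 0.2514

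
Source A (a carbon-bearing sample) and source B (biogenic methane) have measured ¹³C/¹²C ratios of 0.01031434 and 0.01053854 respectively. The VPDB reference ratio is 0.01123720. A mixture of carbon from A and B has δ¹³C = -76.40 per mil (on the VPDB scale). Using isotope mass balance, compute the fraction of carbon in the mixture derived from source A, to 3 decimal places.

0.713

δ_A = (0.01031434/0.01123720 − 1)×1000 = (0.917875 − 1)×1000 = -82.125 per mil
δ_B = (0.01053854/0.01123720 − 1)×1000 = (0.937826 − 1)×1000 = -62.174 per mil
f_A = (δ_mix − δ_B)/(δ_A − δ_B) = (-76.40 − (-62.174))/(-82.125 − (-62.174))
f_A = -14.226 / -19.952 = 0.7130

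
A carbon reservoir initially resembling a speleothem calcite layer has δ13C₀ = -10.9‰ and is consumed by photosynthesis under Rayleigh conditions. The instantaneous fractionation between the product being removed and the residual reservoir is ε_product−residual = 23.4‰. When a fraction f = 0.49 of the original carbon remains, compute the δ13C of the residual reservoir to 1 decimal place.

-27.3‰

Rayleigh residual: δ_res = (δ₀ + 1000)·f^(α−1) − 1000
α = ε/1000 + 1 = 1.02340, so α − 1 = 0.02340
f^(α−1) = 0.49^(0.02340) = 0.983446
δ_res = (-10.9 + 1000) × 0.983446 − 1000 = 972.727 − 1000 = -27.27‰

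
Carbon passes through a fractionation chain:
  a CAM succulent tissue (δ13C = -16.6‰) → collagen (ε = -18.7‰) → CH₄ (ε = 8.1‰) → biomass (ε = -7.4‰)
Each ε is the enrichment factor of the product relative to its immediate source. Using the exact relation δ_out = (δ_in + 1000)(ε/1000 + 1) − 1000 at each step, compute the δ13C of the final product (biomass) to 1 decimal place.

step 1: δ = (-16.60 + 1000)·(-18.7/1000 + 1) − 1000 = -34.99‰
step 2: δ = (-34.99 + 1000)·(8.1/1000 + 1) − 1000 = -27.17‰
step 3: δ = (-27.17 + 1000)·(-7.4/1000 + 1) − 1000 = -34.37‰

-34.4‰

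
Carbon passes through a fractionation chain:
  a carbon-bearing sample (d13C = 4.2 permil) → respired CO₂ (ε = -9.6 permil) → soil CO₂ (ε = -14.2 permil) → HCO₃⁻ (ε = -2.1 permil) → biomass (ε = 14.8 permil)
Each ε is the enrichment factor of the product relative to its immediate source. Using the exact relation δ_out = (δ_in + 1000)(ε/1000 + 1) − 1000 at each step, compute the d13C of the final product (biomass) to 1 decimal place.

step 1: δ = (4.20 + 1000)·(-9.6/1000 + 1) − 1000 = -5.44 permil
step 2: δ = (-5.44 + 1000)·(-14.2/1000 + 1) − 1000 = -19.56 permil
step 3: δ = (-19.56 + 1000)·(-2.1/1000 + 1) − 1000 = -21.62 permil
step 4: δ = (-21.62 + 1000)·(14.8/1000 + 1) − 1000 = -7.14 permil

-7.1 permil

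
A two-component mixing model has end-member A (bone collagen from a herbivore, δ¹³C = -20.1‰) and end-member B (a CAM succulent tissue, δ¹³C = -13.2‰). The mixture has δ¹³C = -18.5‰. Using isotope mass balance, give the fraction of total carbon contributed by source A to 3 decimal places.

δ_mix = f_A·δ_A + (1 − f_A)·δ_B  ⇒  f_A = (δ_mix − δ_B)/(δ_A − δ_B)
f_A = (-18.5 − (-13.2)) / (-20.1 − (-13.2))
f_A = -5.3 / -6.9 = 0.7681

0.768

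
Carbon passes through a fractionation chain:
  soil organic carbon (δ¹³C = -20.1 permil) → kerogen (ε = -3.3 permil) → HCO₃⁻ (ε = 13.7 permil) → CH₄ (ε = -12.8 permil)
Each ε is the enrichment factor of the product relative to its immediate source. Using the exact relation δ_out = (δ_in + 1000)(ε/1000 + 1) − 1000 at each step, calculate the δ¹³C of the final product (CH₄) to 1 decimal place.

-22.6 permil

step 1: δ = (-20.10 + 1000)·(-3.3/1000 + 1) − 1000 = -23.33 permil
step 2: δ = (-23.33 + 1000)·(13.7/1000 + 1) − 1000 = -9.95 permil
step 3: δ = (-9.95 + 1000)·(-12.8/1000 + 1) − 1000 = -22.63 permil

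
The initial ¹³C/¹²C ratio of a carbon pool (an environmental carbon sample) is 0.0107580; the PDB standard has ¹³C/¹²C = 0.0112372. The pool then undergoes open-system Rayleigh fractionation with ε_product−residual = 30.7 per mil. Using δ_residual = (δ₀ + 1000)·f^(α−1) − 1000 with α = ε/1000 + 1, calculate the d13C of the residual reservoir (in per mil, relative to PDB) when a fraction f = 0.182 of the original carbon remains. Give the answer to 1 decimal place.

δ₀ = (0.0107580/0.0112372 − 1)×1000 = (0.957356 − 1)×1000 = -42.644 per mil
α − 1 = ε/1000 = 0.0307
f^(α−1) = 0.182^(0.0307) = 0.949039
δ_res = (-42.644 + 1000) × 0.949039 − 1000 = 908.568 − 1000 = -91.43 per mil

-91.4 per mil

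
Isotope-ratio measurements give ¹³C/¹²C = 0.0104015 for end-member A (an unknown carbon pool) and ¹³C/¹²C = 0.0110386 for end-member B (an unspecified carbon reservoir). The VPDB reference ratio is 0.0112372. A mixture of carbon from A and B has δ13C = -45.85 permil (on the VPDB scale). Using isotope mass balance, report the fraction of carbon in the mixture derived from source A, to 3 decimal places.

0.497

δ_A = (0.0104015/0.0112372 − 1)×1000 = (0.925631 − 1)×1000 = -74.369 permil
δ_B = (0.0110386/0.0112372 − 1)×1000 = (0.982327 − 1)×1000 = -17.673 permil
f_A = (δ_mix − δ_B)/(δ_A − δ_B) = (-45.85 − (-17.673))/(-74.369 − (-17.673))
f_A = -28.177 / -56.696 = 0.4970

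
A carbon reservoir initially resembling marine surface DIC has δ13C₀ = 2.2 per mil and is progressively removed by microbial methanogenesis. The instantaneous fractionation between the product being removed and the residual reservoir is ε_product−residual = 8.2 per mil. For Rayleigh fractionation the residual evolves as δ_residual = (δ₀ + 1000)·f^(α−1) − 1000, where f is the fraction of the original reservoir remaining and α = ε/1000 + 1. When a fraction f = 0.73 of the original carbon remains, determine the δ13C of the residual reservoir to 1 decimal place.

Rayleigh residual: δ_res = (δ₀ + 1000)·f^(α−1) − 1000
α = ε/1000 + 1 = 1.00820, so α − 1 = 0.00820
f^(α−1) = 0.73^(0.00820) = 0.997423
δ_res = (2.2 + 1000) × 0.997423 − 1000 = 999.617 − 1000 = -0.38 per mil

-0.4 per mil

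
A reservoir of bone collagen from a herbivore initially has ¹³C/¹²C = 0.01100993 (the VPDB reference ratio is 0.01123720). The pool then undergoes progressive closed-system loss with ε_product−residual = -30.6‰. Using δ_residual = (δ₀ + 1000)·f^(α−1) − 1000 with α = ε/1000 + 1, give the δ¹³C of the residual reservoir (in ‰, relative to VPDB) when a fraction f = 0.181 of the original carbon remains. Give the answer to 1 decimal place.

32.4‰

δ₀ = (0.01100993/0.01123720 − 1)×1000 = (0.979775 − 1)×1000 = -20.225‰
α − 1 = ε/1000 = -0.0306
f^(α−1) = 0.181^(-0.0306) = 1.053695
δ_res = (-20.225 + 1000) × 1.053695 − 1000 = 1032.385 − 1000 = 32.38‰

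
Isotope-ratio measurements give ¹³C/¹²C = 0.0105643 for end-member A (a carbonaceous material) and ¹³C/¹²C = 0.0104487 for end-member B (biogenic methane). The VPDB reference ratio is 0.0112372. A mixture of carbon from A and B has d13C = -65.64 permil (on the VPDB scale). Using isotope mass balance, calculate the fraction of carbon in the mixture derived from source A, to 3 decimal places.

0.440

δ_A = (0.0105643/0.0112372 − 1)×1000 = (0.940119 − 1)×1000 = -59.881 permil
δ_B = (0.0104487/0.0112372 − 1)×1000 = (0.929831 − 1)×1000 = -70.169 permil
f_A = (δ_mix − δ_B)/(δ_A − δ_B) = (-65.64 − (-70.169))/(-59.881 − (-70.169))
f_A = 4.529 / 10.287 = 0.4402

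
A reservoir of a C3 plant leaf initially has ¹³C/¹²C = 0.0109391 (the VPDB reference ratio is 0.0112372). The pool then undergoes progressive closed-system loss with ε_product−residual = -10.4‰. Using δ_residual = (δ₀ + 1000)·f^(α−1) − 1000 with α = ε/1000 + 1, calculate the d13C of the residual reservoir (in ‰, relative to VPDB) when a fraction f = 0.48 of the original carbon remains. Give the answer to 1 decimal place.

δ₀ = (0.0109391/0.0112372 − 1)×1000 = (0.973472 − 1)×1000 = -26.528‰
α − 1 = ε/1000 = -0.0104
f^(α−1) = 0.48^(-0.0104) = 1.007662
δ_res = (-26.528 + 1000) × 1.007662 − 1000 = 980.931 − 1000 = -19.07‰

-19.1‰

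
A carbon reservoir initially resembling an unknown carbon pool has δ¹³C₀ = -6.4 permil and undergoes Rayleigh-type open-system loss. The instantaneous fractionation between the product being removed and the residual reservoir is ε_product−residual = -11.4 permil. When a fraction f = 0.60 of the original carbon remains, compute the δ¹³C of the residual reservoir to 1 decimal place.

Rayleigh residual: δ_res = (δ₀ + 1000)·f^(α−1) − 1000
α = ε/1000 + 1 = 0.98860, so α − 1 = -0.01140
f^(α−1) = 0.60^(-0.01140) = 1.005840
δ_res = (-6.4 + 1000) × 1.005840 − 1000 = 999.403 − 1000 = -0.60 permil

-0.6 permil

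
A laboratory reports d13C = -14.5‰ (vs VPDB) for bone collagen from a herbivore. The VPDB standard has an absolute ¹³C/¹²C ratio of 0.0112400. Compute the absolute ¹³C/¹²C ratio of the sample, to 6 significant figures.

0.0110770

R_sample = R_standard × (d13C/1000 + 1)
R_sample = 0.0112400 × (-14.5/1000 + 1) = 0.0112400 × 0.985500
R_sample = 0.0110770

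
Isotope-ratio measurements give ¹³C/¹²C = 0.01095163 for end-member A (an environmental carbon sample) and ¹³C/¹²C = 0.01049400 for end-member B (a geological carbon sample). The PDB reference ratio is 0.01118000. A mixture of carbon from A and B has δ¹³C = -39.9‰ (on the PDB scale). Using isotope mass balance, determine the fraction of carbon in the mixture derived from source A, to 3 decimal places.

δ_A = (0.01095163/0.01118000 − 1)×1000 = (0.979573 − 1)×1000 = -20.427‰
δ_B = (0.01049400/0.01118000 − 1)×1000 = (0.938640 − 1)×1000 = -61.360‰
f_A = (δ_mix − δ_B)/(δ_A − δ_B) = (-39.9 − (-61.360))/(-20.427 − (-61.360))
f_A = 21.460 / 40.933 = 0.5243

0.524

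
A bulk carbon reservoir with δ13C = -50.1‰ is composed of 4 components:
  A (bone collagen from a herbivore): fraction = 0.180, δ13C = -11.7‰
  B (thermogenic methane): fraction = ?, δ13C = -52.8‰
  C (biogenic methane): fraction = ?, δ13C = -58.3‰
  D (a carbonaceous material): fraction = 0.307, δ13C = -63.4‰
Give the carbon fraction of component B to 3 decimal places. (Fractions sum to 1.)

0.250

Let f_B and f_C be the unknown fractions; fractions sum to 1 so f_B + f_C = 0.513.
Mass balance: Σ fᵢ·δᵢ = δ_bulk ⇒ f_B·(-52.8) + f_C·(-58.3) = -50.1 − (-21.570) = -28.530
Substitute f_C = 0.513 − f_B:
f_B·(-52.8 − -58.3) = -28.530 − 0.513×(-58.3) = 1.378
f_B = 1.378 / 5.5 = 0.2505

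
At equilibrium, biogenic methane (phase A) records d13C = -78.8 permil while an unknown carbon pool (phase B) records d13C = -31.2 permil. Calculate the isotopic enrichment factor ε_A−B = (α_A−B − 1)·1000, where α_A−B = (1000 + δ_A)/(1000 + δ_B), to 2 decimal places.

-49.13 permil

α_A−B = (1000 + -78.8) / (1000 + -31.2) = 921.2 / 968.8 = 0.950867
ε_A−B = (0.950867 − 1) × 1000 = -49.133 permil
(The approximation ε ≈ δ_A − δ_B would give -47.6 permil.)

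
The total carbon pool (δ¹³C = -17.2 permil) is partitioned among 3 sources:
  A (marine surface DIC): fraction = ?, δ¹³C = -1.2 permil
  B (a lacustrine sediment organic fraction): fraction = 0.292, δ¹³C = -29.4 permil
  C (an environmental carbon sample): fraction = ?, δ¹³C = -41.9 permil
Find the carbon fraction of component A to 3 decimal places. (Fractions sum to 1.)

0.517

Let f_A and f_C be the unknown fractions; fractions sum to 1 so f_A + f_C = 0.708.
Mass balance: Σ fᵢ·δᵢ = δ_bulk ⇒ f_A·(-1.2) + f_C·(-41.9) = -17.2 − (-8.585) = -8.615
Substitute f_C = 0.708 − f_A:
f_A·(-1.2 − -41.9) = -8.615 − 0.708×(-41.9) = 21.050
f_A = 21.050 / 40.7 = 0.5172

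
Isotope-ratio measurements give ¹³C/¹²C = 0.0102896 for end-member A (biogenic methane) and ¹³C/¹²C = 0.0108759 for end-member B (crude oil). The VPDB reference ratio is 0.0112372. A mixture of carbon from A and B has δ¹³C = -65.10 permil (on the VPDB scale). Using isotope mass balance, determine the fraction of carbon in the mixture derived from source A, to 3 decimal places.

0.631

δ_A = (0.0102896/0.0112372 − 1)×1000 = (0.915673 − 1)×1000 = -84.327 permil
δ_B = (0.0108759/0.0112372 − 1)×1000 = (0.967848 − 1)×1000 = -32.152 permil
f_A = (δ_mix − δ_B)/(δ_A − δ_B) = (-65.10 − (-32.152))/(-84.327 − (-32.152))
f_A = -32.948 / -52.175 = 0.6315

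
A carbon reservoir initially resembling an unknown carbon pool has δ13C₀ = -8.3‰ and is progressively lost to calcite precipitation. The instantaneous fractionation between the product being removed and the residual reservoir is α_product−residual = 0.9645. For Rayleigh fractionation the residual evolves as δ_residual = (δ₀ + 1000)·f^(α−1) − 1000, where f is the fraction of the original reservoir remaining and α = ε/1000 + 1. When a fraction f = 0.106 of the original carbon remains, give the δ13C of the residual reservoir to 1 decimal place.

Rayleigh residual: δ_res = (δ₀ + 1000)·f^(α−1) − 1000
α − 1 = -0.03550
f^(α−1) = 0.106^(-0.03550) = 1.082933
δ_res = (-8.3 + 1000) × 1.082933 − 1000 = 1073.945 − 1000 = 73.94‰

73.9‰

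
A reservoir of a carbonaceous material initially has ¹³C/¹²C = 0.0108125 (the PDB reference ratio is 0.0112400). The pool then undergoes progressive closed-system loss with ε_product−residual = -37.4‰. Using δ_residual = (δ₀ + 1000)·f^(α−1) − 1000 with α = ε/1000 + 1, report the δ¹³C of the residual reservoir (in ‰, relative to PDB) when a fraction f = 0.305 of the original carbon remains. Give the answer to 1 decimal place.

5.7‰

δ₀ = (0.0108125/0.0112400 − 1)×1000 = (0.961966 − 1)×1000 = -38.034‰
α − 1 = ε/1000 = -0.0374
f^(α−1) = 0.305^(-0.0374) = 1.045411
δ_res = (-38.034 + 1000) × 1.045411 − 1000 = 1005.650 − 1000 = 5.65‰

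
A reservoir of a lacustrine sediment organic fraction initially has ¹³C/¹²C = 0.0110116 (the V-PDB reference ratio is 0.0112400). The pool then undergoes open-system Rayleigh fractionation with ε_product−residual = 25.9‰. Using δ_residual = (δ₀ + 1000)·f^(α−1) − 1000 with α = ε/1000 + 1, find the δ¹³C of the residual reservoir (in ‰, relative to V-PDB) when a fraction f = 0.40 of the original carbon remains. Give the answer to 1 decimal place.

-43.3‰

δ₀ = (0.0110116/0.0112400 − 1)×1000 = (0.979680 − 1)×1000 = -20.320‰
α − 1 = ε/1000 = 0.0259
f^(α−1) = 0.40^(0.0259) = 0.976547
δ_res = (-20.320 + 1000) × 0.976547 − 1000 = 956.704 − 1000 = -43.30‰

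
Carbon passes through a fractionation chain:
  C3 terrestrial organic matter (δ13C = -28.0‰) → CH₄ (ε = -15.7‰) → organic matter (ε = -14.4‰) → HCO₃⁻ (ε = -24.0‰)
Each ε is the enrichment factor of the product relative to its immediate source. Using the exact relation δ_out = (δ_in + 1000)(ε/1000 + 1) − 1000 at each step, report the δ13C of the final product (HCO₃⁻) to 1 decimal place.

-79.7‰

step 1: δ = (-28.00 + 1000)·(-15.7/1000 + 1) − 1000 = -43.26‰
step 2: δ = (-43.26 + 1000)·(-14.4/1000 + 1) − 1000 = -57.04‰
step 3: δ = (-57.04 + 1000)·(-24.0/1000 + 1) − 1000 = -79.67‰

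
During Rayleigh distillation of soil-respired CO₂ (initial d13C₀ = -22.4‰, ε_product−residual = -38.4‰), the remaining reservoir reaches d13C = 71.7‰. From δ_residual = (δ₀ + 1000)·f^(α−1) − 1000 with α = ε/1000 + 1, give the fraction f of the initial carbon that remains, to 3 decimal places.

0.091

α − 1 = ε/1000 = -0.0384
(δ_res + 1000)/(δ₀ + 1000) = (71.7 + 1000)/(-22.4 + 1000) = 1071.7/977.6 = 1.096256
f = 1.096256^(1/-0.0384) = exp(ln(1.096256)/-0.0384) = exp(0.09190/-0.0384)
f = exp(-2.3933) = 0.0913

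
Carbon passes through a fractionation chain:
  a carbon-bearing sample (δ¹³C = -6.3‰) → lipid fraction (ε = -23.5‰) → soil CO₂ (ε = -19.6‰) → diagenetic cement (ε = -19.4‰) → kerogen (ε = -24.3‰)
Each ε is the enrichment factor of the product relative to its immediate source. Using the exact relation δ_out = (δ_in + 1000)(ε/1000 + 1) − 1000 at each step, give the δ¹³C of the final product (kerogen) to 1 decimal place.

step 1: δ = (-6.30 + 1000)·(-23.5/1000 + 1) − 1000 = -29.65‰
step 2: δ = (-29.65 + 1000)·(-19.6/1000 + 1) − 1000 = -48.67‰
step 3: δ = (-48.67 + 1000)·(-19.4/1000 + 1) − 1000 = -67.13‰
step 4: δ = (-67.13 + 1000)·(-24.3/1000 + 1) − 1000 = -89.80‰

-89.8‰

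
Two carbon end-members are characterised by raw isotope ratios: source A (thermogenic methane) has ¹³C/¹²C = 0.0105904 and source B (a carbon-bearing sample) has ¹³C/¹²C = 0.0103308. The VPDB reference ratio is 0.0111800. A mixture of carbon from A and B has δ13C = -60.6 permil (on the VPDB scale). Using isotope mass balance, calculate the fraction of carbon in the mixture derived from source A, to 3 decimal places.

0.661

δ_A = (0.0105904/0.0111800 − 1)×1000 = (0.947263 − 1)×1000 = -52.737 permil
δ_B = (0.0103308/0.0111800 − 1)×1000 = (0.924043 − 1)×1000 = -75.957 permil
f_A = (δ_mix − δ_B)/(δ_A − δ_B) = (-60.6 − (-75.957))/(-52.737 − (-75.957))
f_A = 15.357 / 23.220 = 0.6614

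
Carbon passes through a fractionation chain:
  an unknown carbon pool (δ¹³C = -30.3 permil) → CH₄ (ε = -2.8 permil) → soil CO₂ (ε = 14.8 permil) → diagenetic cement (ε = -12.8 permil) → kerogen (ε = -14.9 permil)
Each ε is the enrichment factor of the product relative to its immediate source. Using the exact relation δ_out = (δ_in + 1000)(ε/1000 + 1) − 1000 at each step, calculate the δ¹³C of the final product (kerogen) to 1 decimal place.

step 1: δ = (-30.30 + 1000)·(-2.8/1000 + 1) − 1000 = -33.02 permil
step 2: δ = (-33.02 + 1000)·(14.8/1000 + 1) − 1000 = -18.70 permil
step 3: δ = (-18.70 + 1000)·(-12.8/1000 + 1) − 1000 = -31.26 permil
step 4: δ = (-31.26 + 1000)·(-14.9/1000 + 1) − 1000 = -45.70 permil

-45.7 permil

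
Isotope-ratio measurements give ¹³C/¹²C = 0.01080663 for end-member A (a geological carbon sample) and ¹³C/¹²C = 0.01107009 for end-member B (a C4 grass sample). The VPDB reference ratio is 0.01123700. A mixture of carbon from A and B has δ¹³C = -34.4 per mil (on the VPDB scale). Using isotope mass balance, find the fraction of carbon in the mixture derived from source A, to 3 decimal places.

0.834

δ_A = (0.01080663/0.01123700 − 1)×1000 = (0.961701 − 1)×1000 = -38.299 per mil
δ_B = (0.01107009/0.01123700 − 1)×1000 = (0.985146 − 1)×1000 = -14.854 per mil
f_A = (δ_mix − δ_B)/(δ_A − δ_B) = (-34.4 − (-14.854))/(-38.299 − (-14.854))
f_A = -19.546 / -23.446 = 0.8337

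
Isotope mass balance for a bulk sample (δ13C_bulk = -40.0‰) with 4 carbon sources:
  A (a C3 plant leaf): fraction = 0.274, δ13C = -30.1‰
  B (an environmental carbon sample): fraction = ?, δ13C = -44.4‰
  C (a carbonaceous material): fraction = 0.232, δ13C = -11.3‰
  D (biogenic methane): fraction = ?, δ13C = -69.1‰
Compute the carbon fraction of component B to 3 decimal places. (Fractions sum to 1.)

Let f_B and f_D be the unknown fractions; fractions sum to 1 so f_B + f_D = 0.494.
Mass balance: Σ fᵢ·δᵢ = δ_bulk ⇒ f_B·(-44.4) + f_D·(-69.1) = -40.0 − (-10.869) = -29.131
Substitute f_D = 0.494 − f_B:
f_B·(-44.4 − -69.1) = -29.131 − 0.494×(-69.1) = 5.004
f_B = 5.004 / 24.7 = 0.2026

0.203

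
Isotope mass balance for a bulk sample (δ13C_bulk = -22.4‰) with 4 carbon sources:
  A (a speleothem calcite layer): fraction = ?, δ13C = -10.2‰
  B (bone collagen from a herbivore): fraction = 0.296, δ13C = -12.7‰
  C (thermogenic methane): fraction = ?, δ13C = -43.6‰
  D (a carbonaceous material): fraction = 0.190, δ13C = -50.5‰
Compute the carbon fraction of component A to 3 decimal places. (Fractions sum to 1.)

Let f_A and f_C be the unknown fractions; fractions sum to 1 so f_A + f_C = 0.514.
Mass balance: Σ fᵢ·δᵢ = δ_bulk ⇒ f_A·(-10.2) + f_C·(-43.6) = -22.4 − (-13.354) = -9.046
Substitute f_C = 0.514 − f_A:
f_A·(-10.2 − -43.6) = -9.046 − 0.514×(-43.6) = 13.365
f_A = 13.365 / 33.4 = 0.4001

0.400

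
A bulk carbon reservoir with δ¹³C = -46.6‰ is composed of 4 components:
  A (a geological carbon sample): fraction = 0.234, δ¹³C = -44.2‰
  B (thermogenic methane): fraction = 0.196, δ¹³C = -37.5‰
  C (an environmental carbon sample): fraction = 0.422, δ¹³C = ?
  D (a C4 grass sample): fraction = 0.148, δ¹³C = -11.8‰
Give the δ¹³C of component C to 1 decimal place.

Isotope mass balance: δ_bulk = Σ fᵢ·δᵢ.
-46.6 = 0.234×(-44.2) + 0.196×(-37.5) + 0.422×δ_C + 0.148×(-11.8)
0.422·δ_C = -46.6 − (-19.439) = -27.161
δ_C = -27.161 / 0.422 = -64.36‰

-64.4‰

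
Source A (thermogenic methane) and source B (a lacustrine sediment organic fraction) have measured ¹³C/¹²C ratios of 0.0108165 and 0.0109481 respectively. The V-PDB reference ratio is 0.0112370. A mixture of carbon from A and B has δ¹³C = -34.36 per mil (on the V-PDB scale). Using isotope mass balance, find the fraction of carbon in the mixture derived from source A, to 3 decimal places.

0.739

δ_A = (0.0108165/0.0112370 − 1)×1000 = (0.962579 − 1)×1000 = -37.421 per mil
δ_B = (0.0109481/0.0112370 − 1)×1000 = (0.974290 − 1)×1000 = -25.710 per mil
f_A = (δ_mix − δ_B)/(δ_A − δ_B) = (-34.36 − (-25.710))/(-37.421 − (-25.710))
f_A = -8.650 / -11.711 = 0.7386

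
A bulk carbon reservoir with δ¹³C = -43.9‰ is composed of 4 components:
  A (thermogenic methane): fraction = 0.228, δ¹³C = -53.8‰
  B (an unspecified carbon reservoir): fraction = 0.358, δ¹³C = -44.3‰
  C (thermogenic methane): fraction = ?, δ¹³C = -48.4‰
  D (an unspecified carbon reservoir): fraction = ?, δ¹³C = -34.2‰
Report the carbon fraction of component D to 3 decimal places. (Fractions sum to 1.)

0.300

Let f_D and f_C be the unknown fractions; fractions sum to 1 so f_D + f_C = 0.414.
Mass balance: Σ fᵢ·δᵢ = δ_bulk ⇒ f_D·(-34.2) + f_C·(-48.4) = -43.9 − (-28.126) = -15.774
Substitute f_C = 0.414 − f_D:
f_D·(-34.2 − -48.4) = -15.774 − 0.414×(-48.4) = 4.263
f_D = 4.263 / 14.2 = 0.3002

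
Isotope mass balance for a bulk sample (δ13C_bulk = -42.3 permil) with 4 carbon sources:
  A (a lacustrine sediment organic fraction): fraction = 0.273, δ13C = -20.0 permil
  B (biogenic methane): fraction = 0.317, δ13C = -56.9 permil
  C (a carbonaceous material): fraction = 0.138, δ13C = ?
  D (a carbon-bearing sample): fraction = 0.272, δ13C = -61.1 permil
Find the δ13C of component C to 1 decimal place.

Isotope mass balance: δ_bulk = Σ fᵢ·δᵢ.
-42.3 = 0.273×(-20.0) + 0.317×(-56.9) + 0.138×δ_C + 0.272×(-61.1)
0.138·δ_C = -42.3 − (-40.117) = -2.183
δ_C = -2.183 / 0.138 = -15.82 permil

-15.8 permil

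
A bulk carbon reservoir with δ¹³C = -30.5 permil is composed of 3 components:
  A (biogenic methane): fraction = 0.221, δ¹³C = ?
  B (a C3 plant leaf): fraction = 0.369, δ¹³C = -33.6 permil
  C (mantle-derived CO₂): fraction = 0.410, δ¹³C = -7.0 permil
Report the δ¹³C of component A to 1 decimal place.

Isotope mass balance: δ_bulk = Σ fᵢ·δᵢ.
-30.5 = 0.221×δ_A + 0.369×(-33.6) + 0.410×(-7.0)
0.221·δ_A = -30.5 − (-15.268) = -15.232
δ_A = -15.232 / 0.221 = -68.92 permil

-68.9 permil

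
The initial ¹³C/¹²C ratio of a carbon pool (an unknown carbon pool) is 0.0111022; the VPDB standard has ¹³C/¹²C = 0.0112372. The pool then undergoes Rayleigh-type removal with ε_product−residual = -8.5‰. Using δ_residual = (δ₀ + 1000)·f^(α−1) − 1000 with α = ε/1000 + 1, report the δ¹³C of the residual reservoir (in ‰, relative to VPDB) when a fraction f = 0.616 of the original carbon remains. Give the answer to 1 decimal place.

-7.9‰

δ₀ = (0.0111022/0.0112372 − 1)×1000 = (0.987986 − 1)×1000 = -12.014‰
α − 1 = ε/1000 = -0.0085
f^(α−1) = 0.616^(-0.0085) = 1.004127
δ_res = (-12.014 + 1000) × 1.004127 − 1000 = 992.064 − 1000 = -7.94‰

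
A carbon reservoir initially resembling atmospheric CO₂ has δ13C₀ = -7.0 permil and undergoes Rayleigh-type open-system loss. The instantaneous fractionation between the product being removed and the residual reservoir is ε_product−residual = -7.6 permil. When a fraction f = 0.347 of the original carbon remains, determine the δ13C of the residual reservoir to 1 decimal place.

Rayleigh residual: δ_res = (δ₀ + 1000)·f^(α−1) − 1000
α = ε/1000 + 1 = 0.99240, so α − 1 = -0.00760
f^(α−1) = 0.347^(-0.00760) = 1.008077
δ_res = (-7.0 + 1000) × 1.008077 − 1000 = 1001.020 − 1000 = 1.02 permil

1.0 permil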